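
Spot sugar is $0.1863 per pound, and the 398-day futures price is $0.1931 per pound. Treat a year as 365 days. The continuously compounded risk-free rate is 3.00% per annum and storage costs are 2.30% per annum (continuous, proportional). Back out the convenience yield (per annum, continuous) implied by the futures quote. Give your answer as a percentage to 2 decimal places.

F = S·e^((r+u−y)T) ⇒ (r+u−y) = ln(F/S)/T
ln(0.1931/0.1863) = 0.035850; /T ⇒ 0.032878
y = r + u − ln(F/S)/T = 0.0300 + 0.0230 − 0.032878 = 0.020122
y = 2.01%

2.01%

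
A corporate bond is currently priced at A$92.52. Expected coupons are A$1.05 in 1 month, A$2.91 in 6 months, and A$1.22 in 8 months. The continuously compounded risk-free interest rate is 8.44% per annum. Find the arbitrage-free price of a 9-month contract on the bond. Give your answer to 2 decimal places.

A$93.25

PV(coupons) I = 1.05·e^(−0.0844·1/12) + 2.91·e^(−0.0844·6/12) + 1.22·e^(−0.0844·8/12)
I = 1.0426 + 2.7898 + 1.1533 = 4.9857
F = (S − I)·e^(rT) = (92.52 − 4.9857) · e^(0.0844·9/12)
= 87.5343 · e^0.063300 = 87.5343 × 1.065346 = A$93.25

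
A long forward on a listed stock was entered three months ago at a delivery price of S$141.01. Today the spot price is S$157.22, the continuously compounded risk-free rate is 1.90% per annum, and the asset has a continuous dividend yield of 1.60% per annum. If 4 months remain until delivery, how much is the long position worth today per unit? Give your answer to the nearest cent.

S$16.26

Current fair forward for the remaining 4 months: F = S·e^((r − q)·T), (r − q) = 0.0190 − 0.0160 = 0.0030
F = 157.22 · e^(0.0030 × 4/12) = 157.22 × 1.001001 = 157.3774
Value of long forward = (F − K)·e^(−rT) = (157.3774 − 141.01) · e^(−0.0190·4/12)
= 16.3674 × 0.993687 = 16.26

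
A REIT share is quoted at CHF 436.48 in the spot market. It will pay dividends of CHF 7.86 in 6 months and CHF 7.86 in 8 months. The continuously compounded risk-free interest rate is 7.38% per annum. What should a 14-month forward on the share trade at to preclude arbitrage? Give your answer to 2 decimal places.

CHF 459.31

PV(dividends) I = 7.86·e^(−0.0738·6/12) + 7.86·e^(−0.0738·8/12)
I = 7.5753 + 7.4826 = 15.0579
F = (S − I)·e^(rT) = (436.48 − 15.0579) · e^(0.0738·14/12)
= 421.4221 · e^0.086100 = 421.4221 × 1.089915 = CHF 459.31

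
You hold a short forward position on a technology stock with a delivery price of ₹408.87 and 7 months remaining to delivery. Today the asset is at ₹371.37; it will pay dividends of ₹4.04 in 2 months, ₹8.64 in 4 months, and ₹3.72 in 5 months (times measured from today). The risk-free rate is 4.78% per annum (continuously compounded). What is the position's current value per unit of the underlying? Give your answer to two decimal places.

₹42.41

PV(remaining dividends) I = 4.04·e^(−0.0478·2/12) + 8.64·e^(−0.0478·4/12) + 3.72·e^(−0.0478·5/12) = 16.1580
Current forward F = (S − I)·e^(rT) = (371.37 − 16.1580)·e^(0.0478·7/12) = 355.2120 × 1.028276 = 365.2560
Value (long) = (F − K)·e^(−rT) = (365.2560 − 408.87) × 0.972502 = -42.4147
Short position value = −(long value) = ₹42.41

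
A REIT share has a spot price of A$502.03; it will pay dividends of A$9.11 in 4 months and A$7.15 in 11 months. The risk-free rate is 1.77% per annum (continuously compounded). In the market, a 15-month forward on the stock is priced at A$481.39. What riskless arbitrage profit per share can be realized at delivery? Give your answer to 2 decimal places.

A$15.42 per share

PV(dividends) I = 9.11·e^(−0.0177·4/12) + 7.15·e^(−0.0177·11/12) = 16.0913
Fair forward F* = (S − I)·e^(rT) = (502.03 − 16.0913)·e^0.022125 = 485.9387 × 1.022372 = 496.8101
Market A$481.39 < fair 496.8101: forward underpriced → reverse cash-and-carry (short the stock, invest proceeds at r, pay the dividends, go long the forward).
Profit at T = |F_mkt − F*| = |481.39 − 496.8101| = A$15.42 per share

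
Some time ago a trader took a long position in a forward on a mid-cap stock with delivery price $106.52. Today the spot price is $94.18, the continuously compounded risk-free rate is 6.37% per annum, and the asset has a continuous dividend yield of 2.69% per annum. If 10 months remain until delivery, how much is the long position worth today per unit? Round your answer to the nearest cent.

-$8.92

Current fair forward for the remaining 10 months: F = S·e^((r − q)·T), (r − q) = 0.0637 − 0.0269 = 0.0368
F = 94.18 · e^(0.0368 × 10/12) = 94.18 × 1.031142 = 97.1130
Value of long forward = (F − K)·e^(−rT) = (97.1130 − 106.52) · e^(−0.0637·10/12)
= -9.4070 × 0.948301 = -8.92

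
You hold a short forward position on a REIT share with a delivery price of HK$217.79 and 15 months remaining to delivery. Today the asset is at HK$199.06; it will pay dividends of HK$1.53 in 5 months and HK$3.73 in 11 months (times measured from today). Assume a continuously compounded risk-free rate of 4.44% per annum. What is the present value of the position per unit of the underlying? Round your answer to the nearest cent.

PV(remaining dividends) I = 1.53·e^(−0.0444·5/12) + 3.73·e^(−0.0444·11/12) = 5.0832
Current forward F = (S − I)·e^(rT) = (199.06 − 5.0832)·e^(0.0444·15/12) = 193.9768 × 1.057069 = 205.0469
Value (long) = (F − K)·e^(−rT) = (205.0469 − 217.79) × 0.946012 = -12.0551
Short position value = −(long value) = HK$12.06

HK$12.06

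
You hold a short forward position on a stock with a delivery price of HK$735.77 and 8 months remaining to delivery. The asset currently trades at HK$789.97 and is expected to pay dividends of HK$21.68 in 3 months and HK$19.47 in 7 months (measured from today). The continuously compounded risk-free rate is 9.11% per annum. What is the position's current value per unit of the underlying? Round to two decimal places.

PV(remaining dividends) I = 21.68·e^(−0.0911·3/12) + 19.47·e^(−0.0911·7/12) = 39.6542
Current forward F = (S − I)·e^(rT) = (789.97 − 39.6542)·e^(0.0911·8/12) = 750.3158 × 1.062616 = 797.2976
Value (long) = (F − K)·e^(−rT) = (797.2976 − 735.77) × 0.941074 = 57.9020
Short position value = −(long value) = -HK$57.90

-HK$57.90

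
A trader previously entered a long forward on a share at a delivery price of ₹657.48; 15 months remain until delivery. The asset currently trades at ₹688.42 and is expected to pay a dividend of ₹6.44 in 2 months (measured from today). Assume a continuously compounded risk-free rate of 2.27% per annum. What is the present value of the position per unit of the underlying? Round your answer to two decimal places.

PV(remaining dividends) I = 6.44·e^(−0.0227·2/12) = 6.4157
Current forward F = (S − I)·e^(rT) = (688.42 − 6.4157)·e^(0.0227·15/12) = 682.0043 × 1.028781 = 701.6331
Value (long) = (F − K)·e^(−rT) = (701.6331 − 657.48) × 0.972024 = 42.9179
Value = ₹42.92

₹42.92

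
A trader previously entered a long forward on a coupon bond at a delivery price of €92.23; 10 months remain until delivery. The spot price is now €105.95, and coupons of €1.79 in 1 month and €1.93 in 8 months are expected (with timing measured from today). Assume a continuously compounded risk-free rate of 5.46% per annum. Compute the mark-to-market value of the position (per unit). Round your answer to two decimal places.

PV(remaining coupons) I = 1.79·e^(−0.0546·1/12) + 1.93·e^(−0.0546·8/12) = 3.6429
Current forward F = (S − I)·e^(rT) = (105.95 − 3.6429)·e^(0.0546·10/12) = 102.3071 × 1.046551 = 107.0696
Value (long) = (F − K)·e^(−rT) = (107.0696 − 92.23) × 0.955520 = 14.1795
Value = €14.18

€14.18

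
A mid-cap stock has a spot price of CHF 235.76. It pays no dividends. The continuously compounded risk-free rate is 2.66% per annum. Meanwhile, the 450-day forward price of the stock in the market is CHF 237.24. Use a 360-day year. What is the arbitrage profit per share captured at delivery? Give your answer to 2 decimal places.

Fair forward: F* = S·e^(carry·T), with carry = r = 0.0266
F* = 235.76 · e^(0.0266 × 450/360) = 235.76 · e^0.033250 = 235.76 × 1.033809 = CHF 243.7308
Market CHF 237.24 < fair CHF 243.7308: forward underpriced → reverse cash-and-carry (short spot, go long the forward).
At maturity, profit = |F_mkt − F*| = |237.24 − 243.7308| = CHF 6.49 per share

CHF 6.49 per share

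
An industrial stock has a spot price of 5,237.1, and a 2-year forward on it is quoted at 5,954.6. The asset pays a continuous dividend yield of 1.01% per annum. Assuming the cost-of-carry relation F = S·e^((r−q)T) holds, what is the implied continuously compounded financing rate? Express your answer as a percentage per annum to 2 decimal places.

From F = S·e^((r−q)T): (r − q) = ln(F/S)/T
ln(5954.6/5237.1) = ln(1.137003) = 0.128396
(r − q) = 0.128396 / (2) = 0.064198
r = ln(F/S)/T + q = 0.064198 + 0.0101 = 0.074298
r = 7.43%

7.43%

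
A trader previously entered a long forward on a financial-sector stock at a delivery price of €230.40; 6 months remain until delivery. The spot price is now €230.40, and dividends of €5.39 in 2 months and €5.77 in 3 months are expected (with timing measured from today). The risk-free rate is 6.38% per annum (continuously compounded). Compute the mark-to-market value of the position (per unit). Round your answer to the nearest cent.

-€3.78

PV(remaining dividends) I = 5.39·e^(−0.0638·2/12) + 5.77·e^(−0.0638·3/12) = 11.0117
Current forward F = (S − I)·e^(rT) = (230.40 − 11.0117)·e^(0.0638·6/12) = 219.3883 × 1.032414 = 226.4996
Value (long) = (F − K)·e^(−rT) = (226.4996 − 230.40) × 0.968603 = -3.7779
Value = -€3.78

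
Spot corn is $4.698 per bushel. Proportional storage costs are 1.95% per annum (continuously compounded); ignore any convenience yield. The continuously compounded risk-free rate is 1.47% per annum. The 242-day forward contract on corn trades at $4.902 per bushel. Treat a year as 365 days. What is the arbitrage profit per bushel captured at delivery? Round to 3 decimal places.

Fair forward: F* = S·e^(carry·T), with carry = (r + u) = 0.0147 + 0.0195 = 0.0342
F* = 4.698 · e^(0.0342 × 242/365) = 4.698 · e^0.022675 = 4.698 × 1.022934 = $4.8057
Market $4.902 > fair $4.8057: forward overpriced → cash-and-carry (buy spot, short the forward).
At maturity, profit = |F_mkt − F*| = |4.902 − 4.8057| = $0.096 per bushel

$0.096 per bushel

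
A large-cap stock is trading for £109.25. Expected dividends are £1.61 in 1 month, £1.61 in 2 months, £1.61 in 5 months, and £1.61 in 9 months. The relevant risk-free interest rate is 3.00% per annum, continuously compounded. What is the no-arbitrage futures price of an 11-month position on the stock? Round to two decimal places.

£105.75

PV(dividends) I = 1.61·e^(−0.0300·1/12) + 1.61·e^(−0.0300·2/12) + 1.61·e^(−0.0300·5/12) + 1.61·e^(−0.0300·9/12)
I = 1.6060 + 1.6020 + 1.5900 + 1.5742 = 6.3722
F = (S − I)·e^(rT) = (109.25 − 6.3722) · e^(0.0300·11/12)
= 102.8778 · e^0.027500 = 102.8778 × 1.027882 = £105.75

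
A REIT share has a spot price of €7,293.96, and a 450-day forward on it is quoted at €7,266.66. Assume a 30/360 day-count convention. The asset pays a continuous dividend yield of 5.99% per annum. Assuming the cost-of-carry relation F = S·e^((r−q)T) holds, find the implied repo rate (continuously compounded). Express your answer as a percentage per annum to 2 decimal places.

5.69%

From F = S·e^((r−q)T): (r − q) = ln(F/S)/T
ln(7266.66/7293.96) = ln(0.996257) = -0.003750
(r − q) = -0.003750 / (450/360) = -0.003000
r = ln(F/S)/T + q = -0.003000 + 0.0599 = 0.056900
r = 5.69%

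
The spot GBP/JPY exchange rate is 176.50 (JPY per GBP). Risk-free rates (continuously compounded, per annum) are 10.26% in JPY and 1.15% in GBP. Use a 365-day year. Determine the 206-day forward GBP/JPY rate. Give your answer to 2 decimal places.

F = S·e^((r_JPY − r_GBP)T) = 176.50 · e^((0.1026 − 0.0115) × 206/365)
= 176.50 · e^0.051415 = 176.50 × 1.052760
F = 185.81 JPY per GBP

185.81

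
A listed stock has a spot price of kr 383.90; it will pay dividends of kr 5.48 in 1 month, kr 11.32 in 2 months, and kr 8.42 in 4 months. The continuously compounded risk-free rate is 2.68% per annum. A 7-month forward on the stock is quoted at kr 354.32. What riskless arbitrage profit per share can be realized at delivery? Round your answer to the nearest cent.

kr 10.15 per share

PV(dividends) I = 5.48·e^(−0.0268·1/12) + 11.32·e^(−0.0268·2/12) + 8.42·e^(−0.0268·4/12) = 25.0824
Fair forward F* = (S − I)·e^(rT) = (383.90 − 25.0824)·e^0.015633 = 358.8176 × 1.015756 = 364.4711
Market kr 354.32 < fair 364.4711: forward underpriced → reverse cash-and-carry (short the stock, invest proceeds at r, pay the dividends, go long the forward).
Profit at T = |F_mkt − F*| = |354.32 − 364.4711| = kr 10.15 per share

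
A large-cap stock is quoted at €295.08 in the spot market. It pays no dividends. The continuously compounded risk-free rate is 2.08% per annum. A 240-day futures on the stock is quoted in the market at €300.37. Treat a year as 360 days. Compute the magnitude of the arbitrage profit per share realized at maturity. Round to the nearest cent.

Fair futures: F* = S·e^(carry·T), with carry = r = 0.0208
F* = 295.08 · e^(0.0208 × 240/360) = 295.08 · e^0.013867 = 295.08 × 1.013964 = €299.2005
Market €300.37 > fair €299.2005: forward overpriced → cash-and-carry (buy spot, short the forward).
At maturity, profit = |F_mkt − F*| = |300.37 − 299.2005| = €1.17 per share

€1.17 per share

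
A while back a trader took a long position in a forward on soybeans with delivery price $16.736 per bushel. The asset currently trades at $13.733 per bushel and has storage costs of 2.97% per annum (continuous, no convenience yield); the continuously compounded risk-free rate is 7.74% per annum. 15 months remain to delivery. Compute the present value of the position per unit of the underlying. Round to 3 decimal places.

-$0.940 per bushel

Current fair forward for the remaining 15 months: F = S·e^((r + u)·T), (r + u) = 0.0774 + 0.0297 = 0.1071
F = 13.733 · e^(0.1071 × 15/12) = 13.733 × 1.143250 = 15.7003
Value of long forward = (F − K)·e^(−rT) = (15.7003 − 16.736) · e^(−0.0774·15/12)
= -1.0357 × 0.907783 = -0.940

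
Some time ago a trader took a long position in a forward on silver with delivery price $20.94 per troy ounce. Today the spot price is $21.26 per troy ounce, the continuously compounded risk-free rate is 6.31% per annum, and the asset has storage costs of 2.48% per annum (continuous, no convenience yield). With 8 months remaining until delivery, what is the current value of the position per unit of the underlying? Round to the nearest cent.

Current fair forward for the remaining 8 months: F = S·e^((r + u)·T), (r + u) = 0.0631 + 0.0248 = 0.0879
F = 21.26 · e^(0.0879 × 8/12) = 21.26 × 1.060351 = 22.5431
Value of long forward = (F − K)·e^(−rT) = (22.5431 − 20.94) · e^(−0.0631·8/12)
= 1.6031 × 0.958806 = 1.54

$1.54 per troy ounce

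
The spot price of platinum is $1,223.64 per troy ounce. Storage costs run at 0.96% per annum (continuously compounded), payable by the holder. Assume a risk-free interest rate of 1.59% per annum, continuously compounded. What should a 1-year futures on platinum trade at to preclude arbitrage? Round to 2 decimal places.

$1,255.24 per troy ounce

Net carry = r + u − y = 0.0159 + 0.0096 − 0.0000 = 0.0255
F = S·e^((r+u−y)T) = 1223.64 · e^(0.0255 × 1) = 1223.64 · e^0.02550000
= 1223.64 × 1.02582791 = $1,255.24 per troy ounce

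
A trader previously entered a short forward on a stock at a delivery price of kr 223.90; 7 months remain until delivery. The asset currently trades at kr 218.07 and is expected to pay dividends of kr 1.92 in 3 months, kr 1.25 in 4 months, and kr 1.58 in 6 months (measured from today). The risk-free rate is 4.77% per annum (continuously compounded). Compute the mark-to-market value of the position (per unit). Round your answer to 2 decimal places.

kr 4.36

PV(remaining dividends) I = 1.92·e^(−0.0477·3/12) + 1.25·e^(−0.0477·4/12) + 1.58·e^(−0.0477·6/12) = 4.6703
Current forward F = (S − I)·e^(rT) = (218.07 − 4.6703)·e^(0.0477·7/12) = 213.3997 × 1.028216 = 219.4210
Value (long) = (F − K)·e^(−rT) = (219.4210 − 223.90) × 0.972559 = -4.3561
Short position value = −(long value) = kr 4.36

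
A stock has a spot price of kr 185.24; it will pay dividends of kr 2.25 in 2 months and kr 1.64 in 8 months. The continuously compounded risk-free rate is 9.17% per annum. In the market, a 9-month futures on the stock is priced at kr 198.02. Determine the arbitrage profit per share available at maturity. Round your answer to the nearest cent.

PV(dividends) I = 2.25·e^(−0.0917·2/12) + 1.64·e^(−0.0917·8/12) = 3.7586
Fair futures F* = (S − I)·e^(rT) = (185.24 − 3.7586)·e^0.068775 = 181.4814 × 1.071195 = 194.4020
Market kr 198.02 > fair 194.4020: forward overpriced → cash-and-carry (borrow at r, buy the stock and collect the dividends, short the forward).
Profit at T = |F_mkt − F*| = |198.02 − 194.4020| = kr 3.62 per share

kr 3.62 per share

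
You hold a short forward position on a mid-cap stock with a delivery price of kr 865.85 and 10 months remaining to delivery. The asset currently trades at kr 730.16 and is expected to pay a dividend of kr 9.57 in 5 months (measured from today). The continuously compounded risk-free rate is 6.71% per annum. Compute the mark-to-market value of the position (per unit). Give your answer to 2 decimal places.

PV(remaining dividends) I = 9.57·e^(−0.0671·5/12) = 9.3061
Current forward F = (S − I)·e^(rT) = (730.16 − 9.3061)·e^(0.0671·10/12) = 720.8539 × 1.057510 = 762.3102
Value (long) = (F − K)·e^(−rT) = (762.3102 − 865.85) × 0.945618 = -97.9091
Short position value = −(long value) = kr 97.91

kr 97.91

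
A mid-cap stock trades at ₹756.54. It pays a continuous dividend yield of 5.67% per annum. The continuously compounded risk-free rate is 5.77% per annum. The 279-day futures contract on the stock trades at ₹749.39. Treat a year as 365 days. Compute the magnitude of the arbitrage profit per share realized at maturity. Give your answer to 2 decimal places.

Fair futures: F* = S·e^(carry·T), with carry = (r − q) = 0.0577 − 0.0567 = 0.0010
F* = 756.54 · e^(0.0010 × 279/365) = 756.54 · e^0.000764 = 756.54 × 1.000764 = ₹757.1180
Market ₹749.39 < fair ₹757.1180: forward underpriced → reverse cash-and-carry (short spot, go long the forward).
At maturity, profit = |F_mkt − F*| = |749.39 − 757.1180| = ₹7.73 per share

₹7.73 per share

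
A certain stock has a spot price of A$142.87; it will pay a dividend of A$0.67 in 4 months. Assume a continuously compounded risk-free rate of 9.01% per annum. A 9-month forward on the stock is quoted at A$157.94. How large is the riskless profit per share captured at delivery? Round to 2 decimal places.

A$5.78 per share

PV(dividends) I = 0.67·e^(−0.0901·4/12) = 0.6502
Fair forward F* = (S − I)·e^(rT) = (142.87 − 0.6502)·e^0.067575 = 142.2198 × 1.069910 = 152.1624
Market A$157.94 > fair 152.1624: forward overpriced → cash-and-carry (borrow at r, buy the stock and collect the dividends, short the forward).
Profit at T = |F_mkt − F*| = |157.94 − 152.1624| = A$5.78 per share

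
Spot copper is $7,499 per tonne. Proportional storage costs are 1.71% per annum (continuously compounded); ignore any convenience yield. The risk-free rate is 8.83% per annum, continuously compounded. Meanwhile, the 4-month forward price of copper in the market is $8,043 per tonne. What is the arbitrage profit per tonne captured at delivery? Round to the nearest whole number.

$276 per tonne

Fair forward: F* = S·e^(carry·T), with carry = (r + u) = 0.0883 + 0.0171 = 0.1054
F* = 7499 · e^(0.1054 × 4/12) = 7499 · e^0.035133 = 7499 × 1.035757 = $7767.1417
Market $8043 > fair $7767.1417: forward overpriced → cash-and-carry (buy spot, short the forward).
At maturity, profit = |F_mkt − F*| = |8043 − 7767.1417| = $276 per tonne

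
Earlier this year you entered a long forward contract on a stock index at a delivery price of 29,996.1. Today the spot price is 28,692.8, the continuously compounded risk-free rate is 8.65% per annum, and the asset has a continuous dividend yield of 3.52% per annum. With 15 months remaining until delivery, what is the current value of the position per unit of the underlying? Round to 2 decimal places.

535.73

Current fair forward for the remaining 15 months: F = S·e^((r − q)·T), (r − q) = 0.0865 − 0.0352 = 0.0513
F = 28692.8 · e^(0.0513 × 15/12) = 28692.8 × 1.06622567 = 30592.9999
Value of long forward = (F − K)·e^(−rT) = (30592.9999 − 29996.1) · e^(−0.0865·15/12)
= 596.8999 × 0.89751540 = 535.73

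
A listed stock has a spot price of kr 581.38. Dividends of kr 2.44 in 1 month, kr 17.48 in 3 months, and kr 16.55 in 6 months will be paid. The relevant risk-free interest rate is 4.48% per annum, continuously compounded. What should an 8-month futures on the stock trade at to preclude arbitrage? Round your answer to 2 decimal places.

PV(dividends) I = 2.44·e^(−0.0448·1/12) + 17.48·e^(−0.0448·3/12) + 16.55·e^(−0.0448·6/12)
I = 2.4309 + 17.2853 + 16.1834 = 35.8996
F = (S − I)·e^(rT) = (581.38 − 35.8996) · e^(0.0448·8/12)
= 545.4804 · e^0.029867 = 545.4804 × 1.030317 = kr 562.02

kr 562.02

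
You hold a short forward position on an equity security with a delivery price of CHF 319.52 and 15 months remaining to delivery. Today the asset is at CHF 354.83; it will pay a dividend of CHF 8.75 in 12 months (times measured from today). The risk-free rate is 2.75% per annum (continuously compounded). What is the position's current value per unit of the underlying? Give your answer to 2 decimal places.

PV(remaining dividends) I = 8.75·e^(−0.0275·12/12) = 8.5127
Current forward F = (S − I)·e^(rT) = (354.83 − 8.5127)·e^(0.0275·15/12) = 346.3173 × 1.034973 = 358.4291
Value (long) = (F − K)·e^(−rT) = (358.4291 − 319.52) × 0.966209 = 37.5943
Short position value = −(long value) = -CHF 37.59

-CHF 37.59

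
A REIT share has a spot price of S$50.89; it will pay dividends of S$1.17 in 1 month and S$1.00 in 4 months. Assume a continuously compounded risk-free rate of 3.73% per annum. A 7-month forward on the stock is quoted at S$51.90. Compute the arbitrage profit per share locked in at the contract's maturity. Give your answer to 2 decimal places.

PV(dividends) I = 1.17·e^(−0.0373·1/12) + 1.00·e^(−0.0373·4/12) = 2.1540
Fair forward F* = (S − I)·e^(rT) = (50.89 − 2.1540)·e^0.021758 = 48.7360 × 1.021996 = 49.8080
Market S$51.90 > fair 49.8080: forward overpriced → cash-and-carry (borrow at r, buy the stock and collect the dividends, short the forward).
Profit at T = |F_mkt − F*| = |51.90 − 49.8080| = S$2.09 per share

S$2.09 per share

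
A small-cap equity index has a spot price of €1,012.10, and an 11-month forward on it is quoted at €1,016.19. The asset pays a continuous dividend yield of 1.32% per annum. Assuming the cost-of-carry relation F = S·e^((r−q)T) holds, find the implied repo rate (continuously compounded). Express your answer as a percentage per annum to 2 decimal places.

From F = S·e^((r−q)T): (r − q) = ln(F/S)/T
ln(1016.19/1012.10) = ln(1.004041) = 0.004033
(r − q) = 0.004033 / (11/12) = 0.004400
r = ln(F/S)/T + q = 0.004400 + 0.0132 = 0.017600
r = 1.76%

1.76%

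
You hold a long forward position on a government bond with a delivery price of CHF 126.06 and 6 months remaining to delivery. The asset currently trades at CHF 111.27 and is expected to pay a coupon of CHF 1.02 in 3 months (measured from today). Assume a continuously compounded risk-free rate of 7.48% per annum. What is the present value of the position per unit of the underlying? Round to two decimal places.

-CHF 11.16

PV(remaining coupons) I = 1.02·e^(−0.0748·3/12) = 1.0011
Current forward F = (S − I)·e^(rT) = (111.27 − 1.0011)·e^(0.0748·6/12) = 110.2689 × 1.038108 = 114.4710
Value (long) = (F − K)·e^(−rT) = (114.4710 − 126.06) × 0.963291 = -11.1636
Value = -CHF 11.16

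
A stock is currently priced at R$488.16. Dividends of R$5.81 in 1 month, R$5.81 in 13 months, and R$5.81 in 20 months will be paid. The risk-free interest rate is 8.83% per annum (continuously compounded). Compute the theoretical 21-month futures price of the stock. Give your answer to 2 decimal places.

PV(dividends) I = 5.81·e^(−0.0883·1/12) + 5.81·e^(−0.0883·13/12) + 5.81·e^(−0.0883·20/12)
I = 5.7674 + 5.2800 + 5.0149 = 16.0623
F = (S − I)·e^(rT) = (488.16 − 16.0623) · e^(0.0883·21/12)
= 472.0977 · e^0.154525 = 472.0977 × 1.167103 = R$550.99

R$550.99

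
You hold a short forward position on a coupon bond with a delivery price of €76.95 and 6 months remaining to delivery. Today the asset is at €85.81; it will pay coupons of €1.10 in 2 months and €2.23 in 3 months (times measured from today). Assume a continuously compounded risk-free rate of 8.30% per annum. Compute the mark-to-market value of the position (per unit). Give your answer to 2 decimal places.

PV(remaining coupons) I = 1.10·e^(−0.0830·2/12) + 2.23·e^(−0.0830·3/12) = 3.2691
Current forward F = (S − I)·e^(rT) = (85.81 − 3.2691)·e^(0.0830·6/12) = 82.5409 × 1.042373 = 86.0384
Value (long) = (F − K)·e^(−rT) = (86.0384 − 76.95) × 0.959349 = 8.7189
Short position value = −(long value) = -€8.72

-€8.72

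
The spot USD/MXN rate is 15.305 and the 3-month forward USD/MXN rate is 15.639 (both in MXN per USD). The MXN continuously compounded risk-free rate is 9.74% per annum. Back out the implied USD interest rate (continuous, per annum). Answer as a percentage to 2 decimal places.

1.10%

F = S·e^((r_MXN − r_USD)T) ⇒ r_USD = r_MXN − ln(F/S)/T
ln(15.639/15.305) = 0.021588; /(3/12) = 0.086352
r_USD = 0.0974 − 0.086352 = 0.011048
r_USD = 1.10%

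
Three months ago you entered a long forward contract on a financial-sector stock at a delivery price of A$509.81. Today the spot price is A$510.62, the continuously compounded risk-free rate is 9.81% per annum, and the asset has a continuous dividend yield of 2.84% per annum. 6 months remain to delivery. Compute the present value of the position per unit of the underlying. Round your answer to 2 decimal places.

A$18.01

Current fair forward for the remaining 6 months: F = S·e^((r − q)·T), (r − q) = 0.0981 − 0.0284 = 0.0697
F = 510.62 · e^(0.0697 × 6/12) = 510.62 × 1.035464 = 528.7286
Value of long forward = (F − K)·e^(−rT) = (528.7286 − 509.81) · e^(−0.0981·6/12)
= 18.9186 × 0.952134 = 18.01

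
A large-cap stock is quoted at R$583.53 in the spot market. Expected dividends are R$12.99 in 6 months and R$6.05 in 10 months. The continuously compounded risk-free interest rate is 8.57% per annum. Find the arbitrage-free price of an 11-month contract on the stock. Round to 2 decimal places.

R$611.66

PV(dividends) I = 12.99·e^(−0.0857·6/12) + 6.05·e^(−0.0857·10/12)
I = 12.4451 + 5.6330 = 18.0781
F = (S − I)·e^(rT) = (583.53 − 18.0781) · e^(0.0857·11/12)
= 565.4519 · e^0.078558 = 565.4519 × 1.081726 = R$611.66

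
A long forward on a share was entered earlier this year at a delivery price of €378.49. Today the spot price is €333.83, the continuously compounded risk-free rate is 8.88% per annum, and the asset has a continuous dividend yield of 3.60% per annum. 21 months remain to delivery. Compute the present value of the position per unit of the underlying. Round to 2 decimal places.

Current fair forward for the remaining 21 months: F = S·e^((r − q)·T), (r − q) = 0.0888 − 0.0360 = 0.0528
F = 333.83 · e^(0.0528 × 21/12) = 333.83 × 1.096803 = 366.1457
Value of long forward = (F − K)·e^(−rT) = (366.1457 − 378.49) · e^(−0.0888·21/12)
= -12.3443 × 0.856073 = -10.57

-€10.57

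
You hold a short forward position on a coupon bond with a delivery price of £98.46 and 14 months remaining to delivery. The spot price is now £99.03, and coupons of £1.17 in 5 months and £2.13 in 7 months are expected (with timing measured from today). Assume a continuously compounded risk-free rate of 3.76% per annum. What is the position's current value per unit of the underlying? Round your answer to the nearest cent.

-£1.56

PV(remaining coupons) I = 1.17·e^(−0.0376·5/12) + 2.13·e^(−0.0376·7/12) = 3.2356
Current forward F = (S − I)·e^(rT) = (99.03 − 3.2356)·e^(0.0376·14/12) = 95.7944 × 1.044843 = 100.0901
Value (long) = (F − K)·e^(−rT) = (100.0901 − 98.46) × 0.957082 = 1.5601
Short position value = −(long value) = -£1.56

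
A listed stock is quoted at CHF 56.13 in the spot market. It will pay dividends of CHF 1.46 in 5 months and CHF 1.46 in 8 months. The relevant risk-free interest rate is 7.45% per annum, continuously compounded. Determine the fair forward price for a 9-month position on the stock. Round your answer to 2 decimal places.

PV(dividends) I = 1.46·e^(−0.0745·5/12) + 1.46·e^(−0.0745·8/12)
I = 1.4154 + 1.3893 = 2.8047
F = (S − I)·e^(rT) = (56.13 − 2.8047) · e^(0.0745·9/12)
= 53.3253 · e^0.055875 = 53.3253 × 1.057465 = CHF 56.39

CHF 56.39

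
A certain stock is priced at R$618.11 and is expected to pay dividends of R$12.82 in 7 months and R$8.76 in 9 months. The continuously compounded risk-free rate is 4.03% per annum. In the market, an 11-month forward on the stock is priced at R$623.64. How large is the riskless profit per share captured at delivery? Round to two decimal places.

R$4.08 per share

PV(dividends) I = 12.82·e^(−0.0403·7/12) + 8.76·e^(−0.0403·9/12) = 21.0213
Fair forward F* = (S − I)·e^(rT) = (618.11 − 21.0213)·e^0.036942 = 597.0887 × 1.037633 = 619.5589
Market R$623.64 > fair 619.5589: forward overpriced → cash-and-carry (borrow at r, buy the stock and collect the dividends, short the forward).
Profit at T = |F_mkt − F*| = |623.64 − 619.5589| = R$4.08 per share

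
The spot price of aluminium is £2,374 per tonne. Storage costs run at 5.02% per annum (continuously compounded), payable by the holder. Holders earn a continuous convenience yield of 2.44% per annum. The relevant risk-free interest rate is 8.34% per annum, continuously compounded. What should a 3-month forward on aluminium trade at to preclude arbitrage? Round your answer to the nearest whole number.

Net carry = r + u − y = 0.0834 + 0.0502 − 0.0244 = 0.1092
F = S·e^((r+u−y)T) = 2374 · e^(0.1092 × 3/12) = 2374 · e^0.027300
= 2374 × 1.027676 = £2,440 per tonne

£2,440 per tonne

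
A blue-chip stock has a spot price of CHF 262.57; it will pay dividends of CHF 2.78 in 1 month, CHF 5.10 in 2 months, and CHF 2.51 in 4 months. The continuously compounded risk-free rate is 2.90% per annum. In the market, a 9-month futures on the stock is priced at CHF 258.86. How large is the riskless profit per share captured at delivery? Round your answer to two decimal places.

PV(dividends) I = 2.78·e^(−0.0290·1/12) + 5.10·e^(−0.0290·2/12) + 2.51·e^(−0.0290·4/12) = 10.3346
Fair futures F* = (S − I)·e^(rT) = (262.57 − 10.3346)·e^0.021750 = 252.2354 × 1.021988 = 257.7816
Market CHF 258.86 > fair 257.7816: forward overpriced → cash-and-carry (borrow at r, buy the stock and collect the dividends, short the forward).
Profit at T = |F_mkt − F*| = |258.86 − 257.7816| = CHF 1.08 per share

CHF 1.08 per share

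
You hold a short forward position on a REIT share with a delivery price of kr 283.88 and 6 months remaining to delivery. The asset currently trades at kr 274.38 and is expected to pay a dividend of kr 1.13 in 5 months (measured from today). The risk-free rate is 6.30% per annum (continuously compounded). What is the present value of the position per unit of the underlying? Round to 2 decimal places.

kr 1.80

PV(remaining dividends) I = 1.13·e^(−0.0630·5/12) = 1.1007
Current forward F = (S − I)·e^(rT) = (274.38 − 1.1007)·e^(0.0630·6/12) = 273.2793 × 1.032001 = 282.0245
Value (long) = (F − K)·e^(−rT) = (282.0245 − 283.88) × 0.968991 = -1.7980
Short position value = −(long value) = kr 1.80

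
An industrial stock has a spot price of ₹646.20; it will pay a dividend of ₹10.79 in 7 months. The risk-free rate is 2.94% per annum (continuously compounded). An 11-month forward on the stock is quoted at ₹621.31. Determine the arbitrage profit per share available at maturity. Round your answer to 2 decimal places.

PV(dividends) I = 10.79·e^(−0.0294·7/12) = 10.6065
Fair forward F* = (S − I)·e^(rT) = (646.20 − 10.6065)·e^0.026950 = 635.5935 × 1.027316 = 652.9554
Market ₹621.31 < fair 652.9554: forward underpriced → reverse cash-and-carry (short the stock, invest proceeds at r, pay the dividends, go long the forward).
Profit at T = |F_mkt − F*| = |621.31 − 652.9554| = ₹31.65 per share

₹31.65 per share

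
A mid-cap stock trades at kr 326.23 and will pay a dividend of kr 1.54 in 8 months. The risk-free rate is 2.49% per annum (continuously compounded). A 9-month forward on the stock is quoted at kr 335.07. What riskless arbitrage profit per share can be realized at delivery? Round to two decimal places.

PV(dividends) I = 1.54·e^(−0.0249·8/12) = 1.5146
Fair forward F* = (S − I)·e^(rT) = (326.23 − 1.5146)·e^0.018675 = 324.7154 × 1.018850 = 330.8363
Market kr 335.07 > fair 330.8363: forward overpriced → cash-and-carry (borrow at r, buy the stock and collect the dividends, short the forward).
Profit at T = |F_mkt − F*| = |335.07 − 330.8363| = kr 4.23 per share

kr 4.23 per share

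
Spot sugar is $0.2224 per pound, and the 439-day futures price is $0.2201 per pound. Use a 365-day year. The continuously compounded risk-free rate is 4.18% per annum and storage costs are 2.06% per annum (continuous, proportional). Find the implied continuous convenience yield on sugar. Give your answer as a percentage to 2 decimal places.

F = S·e^((r+u−y)T) ⇒ (r+u−y) = ln(F/S)/T
ln(0.2201/0.2224) = -0.010396; /T ⇒ -0.008644
y = r + u − ln(F/S)/T = 0.0418 + 0.0206 + 0.008644 = 0.071044
y = 7.10%

7.10%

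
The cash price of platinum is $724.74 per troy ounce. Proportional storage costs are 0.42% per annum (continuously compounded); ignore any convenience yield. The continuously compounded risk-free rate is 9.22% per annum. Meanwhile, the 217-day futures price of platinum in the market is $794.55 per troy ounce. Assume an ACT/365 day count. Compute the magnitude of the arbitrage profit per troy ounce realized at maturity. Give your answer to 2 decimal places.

$27.06 per troy ounce

Fair futures: F* = S·e^(carry·T), with carry = (r + u) = 0.0922 + 0.0042 = 0.0964
F* = 724.74 · e^(0.0964 × 217/365) = 724.74 · e^0.057312 = 724.74 × 1.058986 = $767.4895
Market $794.55 > fair $767.4895: forward overpriced → cash-and-carry (buy spot, short the forward).
At maturity, profit = |F_mkt − F*| = |794.55 − 767.4895| = $27.06 per troy ounce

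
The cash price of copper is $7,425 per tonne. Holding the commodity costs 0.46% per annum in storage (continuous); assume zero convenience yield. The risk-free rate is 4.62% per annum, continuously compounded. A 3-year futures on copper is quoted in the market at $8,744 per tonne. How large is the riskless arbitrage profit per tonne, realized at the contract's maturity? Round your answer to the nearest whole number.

$97 per tonne

Fair futures: F* = S·e^(carry·T), with carry = (r + u) = 0.0462 + 0.0046 = 0.0508
F* = 7425 · e^(0.0508 × 3) = 7425 · e^0.152400 = 7425 × 1.164626 = $8647.3480
Market $8744 > fair $8647.3480: forward overpriced → cash-and-carry (buy spot, short the forward).
At maturity, profit = |F_mkt − F*| = |8744 − 8647.3480| = $97 per tonne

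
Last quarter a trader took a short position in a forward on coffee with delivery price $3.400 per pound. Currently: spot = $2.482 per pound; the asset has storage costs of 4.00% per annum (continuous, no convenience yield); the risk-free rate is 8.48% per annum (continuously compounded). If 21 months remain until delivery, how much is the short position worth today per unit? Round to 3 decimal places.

$0.269 per pound

Current fair forward for the remaining 21 months: F = S·e^((r + u)·T), (r + u) = 0.0848 + 0.0400 = 0.1248
F = 2.482 · e^(0.1248 × 21/12) = 2.482 × 1.244085 = 3.0878
Value of long forward = (F − K)·e^(−rT) = (3.0878 − 3.400) · e^(−0.0848·21/12)
= -0.3122 × 0.862086 = -0.269
Short position value = −(long value) = $0.269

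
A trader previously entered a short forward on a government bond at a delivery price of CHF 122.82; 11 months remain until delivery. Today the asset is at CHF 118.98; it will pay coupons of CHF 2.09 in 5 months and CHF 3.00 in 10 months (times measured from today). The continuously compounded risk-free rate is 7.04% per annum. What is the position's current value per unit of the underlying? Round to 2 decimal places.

CHF 1.02

PV(remaining coupons) I = 2.09·e^(−0.0704·5/12) + 3.00·e^(−0.0704·10/12) = 4.8586
Current forward F = (S − I)·e^(rT) = (118.98 − 4.8586)·e^(0.0704·11/12) = 114.1214 × 1.066661 = 121.7288
Value (long) = (F − K)·e^(−rT) = (121.7288 − 122.82) × 0.937505 = -1.0230
Short position value = −(long value) = CHF 1.02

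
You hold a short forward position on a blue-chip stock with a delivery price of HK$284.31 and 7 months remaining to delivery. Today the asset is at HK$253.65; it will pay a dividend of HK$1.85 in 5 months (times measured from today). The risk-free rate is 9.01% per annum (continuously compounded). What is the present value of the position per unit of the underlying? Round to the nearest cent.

PV(remaining dividends) I = 1.85·e^(−0.0901·5/12) = 1.7818
Current forward F = (S − I)·e^(rT) = (253.65 − 1.7818)·e^(0.0901·7/12) = 251.8682 × 1.053964 = 265.4600
Value (long) = (F − K)·e^(−rT) = (265.4600 − 284.31) × 0.948799 = -17.8849
Short position value = −(long value) = HK$17.88

HK$17.88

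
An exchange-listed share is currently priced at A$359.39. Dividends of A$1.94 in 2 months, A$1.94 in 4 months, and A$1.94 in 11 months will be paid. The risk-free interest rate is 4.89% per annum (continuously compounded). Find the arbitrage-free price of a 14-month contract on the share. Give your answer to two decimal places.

PV(dividends) I = 1.94·e^(−0.0489·2/12) + 1.94·e^(−0.0489·4/12) + 1.94·e^(−0.0489·11/12)
I = 1.9243 + 1.9086 + 1.8550 = 5.6879
F = (S − I)·e^(rT) = (359.39 − 5.6879) · e^(0.0489·14/12)
= 353.7021 · e^0.057050 = 353.7021 × 1.058709 = A$374.47

A$374.47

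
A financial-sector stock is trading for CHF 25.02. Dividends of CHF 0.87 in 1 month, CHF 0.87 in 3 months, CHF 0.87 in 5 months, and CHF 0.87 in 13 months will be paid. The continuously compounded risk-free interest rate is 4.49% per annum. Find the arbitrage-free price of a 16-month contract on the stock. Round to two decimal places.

CHF 22.94

PV(dividends) I = 0.87·e^(−0.0449·1/12) + 0.87·e^(−0.0449·3/12) + 0.87·e^(−0.0449·5/12) + 0.87·e^(−0.0449·13/12)
I = 0.8668 + 0.8603 + 0.8539 + 0.8287 = 3.4097
F = (S − I)·e^(rT) = (25.02 − 3.4097) · e^(0.0449·16/12)
= 21.6103 · e^0.059867 = 21.6103 × 1.061695 = CHF 22.94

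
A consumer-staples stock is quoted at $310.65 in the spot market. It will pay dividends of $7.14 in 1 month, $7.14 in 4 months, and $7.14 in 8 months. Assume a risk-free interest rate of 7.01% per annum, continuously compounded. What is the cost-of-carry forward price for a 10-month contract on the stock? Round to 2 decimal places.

$307.19

PV(dividends) I = 7.14·e^(−0.0701·1/12) + 7.14·e^(−0.0701·4/12) + 7.14·e^(−0.0701·8/12)
I = 7.0984 + 6.9751 + 6.8140 = 20.8875
F = (S − I)·e^(rT) = (310.65 − 20.8875) · e^(0.0701·10/12)
= 289.7625 · e^0.058417 = 289.7625 × 1.060157 = $307.19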